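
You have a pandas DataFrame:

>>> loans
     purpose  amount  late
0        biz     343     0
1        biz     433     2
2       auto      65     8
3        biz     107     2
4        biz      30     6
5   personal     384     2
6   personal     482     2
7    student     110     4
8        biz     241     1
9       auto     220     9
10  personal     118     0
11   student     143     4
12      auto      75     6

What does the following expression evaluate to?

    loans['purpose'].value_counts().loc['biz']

5

value_counts of purpose:
purpose
biz         5
auto        3
personal    3
student     2
Name: count, dtype: int64
Taking the value at index 'biz' gives 5.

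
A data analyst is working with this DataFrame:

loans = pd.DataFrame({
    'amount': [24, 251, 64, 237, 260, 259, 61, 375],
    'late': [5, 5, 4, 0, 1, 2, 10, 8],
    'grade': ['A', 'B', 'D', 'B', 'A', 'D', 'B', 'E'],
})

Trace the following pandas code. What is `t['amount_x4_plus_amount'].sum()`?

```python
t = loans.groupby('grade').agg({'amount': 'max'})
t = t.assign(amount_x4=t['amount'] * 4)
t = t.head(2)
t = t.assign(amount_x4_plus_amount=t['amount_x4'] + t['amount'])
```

2555

group by grade, max of amount:
       amount
grade        
A         260
B         251
D         259
E         375
add column amount_x4 = t['amount'] * 4:
       amount  amount_x4
grade                   
A         260       1040
B         251       1004
D         259       1036
E         375       1500
take first 2 rows:
       amount  amount_x4
grade                   
A         260       1040
B         251       1004
add column amount_x4_plus_amount = t['amount_x4'] + t['amount']:
       amount  amount_x4  amount_x4_plus_amount
grade                                          
A         260       1040                   1300
B         251       1004                   1255
So sum() = 2555.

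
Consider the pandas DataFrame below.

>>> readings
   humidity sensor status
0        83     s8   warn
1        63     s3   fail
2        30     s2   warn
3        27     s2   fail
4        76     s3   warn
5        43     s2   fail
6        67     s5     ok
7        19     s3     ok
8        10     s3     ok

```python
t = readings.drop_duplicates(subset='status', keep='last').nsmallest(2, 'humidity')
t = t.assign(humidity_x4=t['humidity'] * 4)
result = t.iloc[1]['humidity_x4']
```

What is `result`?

172

drop duplicate status (keep=last):
   humidity sensor status
4        76     s3   warn
5        43     s2   fail
8        10     s3     ok
take 2 rows with smallest humidity:
   humidity sensor status
8        10     s3     ok
5        43     s2   fail
add column humidity_x4 = t['humidity'] * 4:
   humidity sensor status  humidity_x4
8        10     s3     ok           40
5        43     s2   fail          172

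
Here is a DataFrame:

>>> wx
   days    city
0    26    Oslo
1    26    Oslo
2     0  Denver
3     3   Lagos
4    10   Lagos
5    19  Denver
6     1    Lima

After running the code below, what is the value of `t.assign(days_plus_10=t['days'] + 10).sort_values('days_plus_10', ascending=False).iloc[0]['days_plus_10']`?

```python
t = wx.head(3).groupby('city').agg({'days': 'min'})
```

take first 3 rows:
   days    city
0    26    Oslo
1    26    Oslo
2     0  Denver
group by city, min of days:
        days
city        
Denver     0
Oslo      26
add column days_plus_10 = t['days'] + 10:
        days  days_plus_10
city                      
Denver     0            10
Oslo      26            36
sort by days_plus_10 descending:
        days  days_plus_10
city                      
Oslo      26            36
Denver     0            10

36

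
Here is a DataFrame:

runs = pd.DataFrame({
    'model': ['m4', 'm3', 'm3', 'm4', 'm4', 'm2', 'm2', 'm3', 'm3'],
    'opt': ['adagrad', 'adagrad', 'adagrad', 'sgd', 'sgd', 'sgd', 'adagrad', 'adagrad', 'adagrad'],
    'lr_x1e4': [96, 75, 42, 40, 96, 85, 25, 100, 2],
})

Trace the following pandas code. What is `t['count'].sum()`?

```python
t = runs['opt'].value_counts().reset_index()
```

9

value_counts of opt:
opt
adagrad    6
sgd        3
Name: count, dtype: int64
reset_index():
       opt  count
0  adagrad      6
1      sgd      3
Then the sum of column 'count': 9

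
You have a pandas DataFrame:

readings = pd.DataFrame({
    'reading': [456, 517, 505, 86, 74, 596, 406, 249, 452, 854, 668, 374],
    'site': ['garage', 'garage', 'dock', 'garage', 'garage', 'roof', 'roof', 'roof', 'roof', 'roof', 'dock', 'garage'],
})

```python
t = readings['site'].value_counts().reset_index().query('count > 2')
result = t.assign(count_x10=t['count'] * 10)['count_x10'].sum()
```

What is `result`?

value_counts of site:
site
garage    5
roof      5
dock      2
Name: count, dtype: int64
reset_index():
     site  count
0  garage      5
1    roof      5
2    dock      2
filter rows where count > 2:
     site  count
0  garage      5
1    roof      5
add column count_x10 = t['count'] * 10:
     site  count  count_x10
0  garage      5         50
1    roof      5         50
Then the sum of column 'count_x10': 100

100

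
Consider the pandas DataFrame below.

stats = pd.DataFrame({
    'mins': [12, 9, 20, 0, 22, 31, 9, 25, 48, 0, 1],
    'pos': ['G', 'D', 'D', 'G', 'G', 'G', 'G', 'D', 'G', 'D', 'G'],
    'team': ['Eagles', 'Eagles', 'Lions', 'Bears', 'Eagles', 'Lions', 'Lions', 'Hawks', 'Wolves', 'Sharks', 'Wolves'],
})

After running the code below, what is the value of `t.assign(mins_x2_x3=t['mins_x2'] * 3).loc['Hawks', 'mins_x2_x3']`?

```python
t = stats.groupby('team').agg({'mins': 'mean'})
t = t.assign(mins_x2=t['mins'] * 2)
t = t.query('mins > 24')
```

group by team, mean of mins:
             mins
team             
Bears    0.000000
Eagles  14.333333
Hawks   25.000000
Lions   20.000000
Sharks   0.000000
Wolves  24.500000
add column mins_x2 = t['mins'] * 2:
             mins    mins_x2
team                        
Bears    0.000000   0.000000
Eagles  14.333333  28.666667
Hawks   25.000000  50.000000
Lions   20.000000  40.000000
Sharks   0.000000   0.000000
Wolves  24.500000  49.000000
filter rows where mins > 24:
        mins  mins_x2
team                 
Hawks   25.0     50.0
Wolves  24.5     49.0
add column mins_x2_x3 = t['mins_x2'] * 3:
        mins  mins_x2  mins_x2_x3
team                             
Hawks   25.0     50.0       150.0
Wolves  24.5     49.0       147.0
Taking the value at row 'Hawks', column 'mins_x2_x3' gives 150.0.

150.0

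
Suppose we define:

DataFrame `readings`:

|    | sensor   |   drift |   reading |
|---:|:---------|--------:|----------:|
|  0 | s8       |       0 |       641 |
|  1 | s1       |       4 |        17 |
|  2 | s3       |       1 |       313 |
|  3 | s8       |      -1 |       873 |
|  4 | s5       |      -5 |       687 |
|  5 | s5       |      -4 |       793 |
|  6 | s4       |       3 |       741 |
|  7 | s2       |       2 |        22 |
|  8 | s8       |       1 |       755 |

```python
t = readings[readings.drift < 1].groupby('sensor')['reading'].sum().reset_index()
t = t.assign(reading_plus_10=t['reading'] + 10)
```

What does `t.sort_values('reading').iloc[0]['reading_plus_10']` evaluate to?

filter rows where drift < 1:
  sensor  drift  reading
0     s8      0      641
3     s8     -1      873
4     s5     -5      687
5     s5     -4      793
group by sensor, sum of reading:
sensor
s5    1480
s8    1514
Name: reading, dtype: int64
reset_index():
  sensor  reading
0     s5     1480
1     s8     1514
add column reading_plus_10 = t['reading'] + 10:
  sensor  reading  reading_plus_10
0     s5     1480             1490
1     s8     1514             1524
sort by reading:
  sensor  reading  reading_plus_10
0     s5     1480             1490
1     s8     1514             1524
Taking the value at position 0, column 'reading_plus_10' gives 1490.

1490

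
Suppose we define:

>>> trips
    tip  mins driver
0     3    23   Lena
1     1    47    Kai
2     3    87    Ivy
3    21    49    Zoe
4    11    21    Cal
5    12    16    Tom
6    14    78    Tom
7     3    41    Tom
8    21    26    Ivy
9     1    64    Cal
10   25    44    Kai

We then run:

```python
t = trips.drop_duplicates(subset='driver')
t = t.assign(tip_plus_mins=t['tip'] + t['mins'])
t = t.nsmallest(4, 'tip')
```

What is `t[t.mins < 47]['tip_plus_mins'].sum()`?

58

drop duplicate driver (keep=first):
   tip  mins driver
0    3    23   Lena
1    1    47    Kai
2    3    87    Ivy
3   21    49    Zoe
4   11    21    Cal
5   12    16    Tom
add column tip_plus_mins = t['tip'] + t['mins']:
   tip  mins driver  tip_plus_mins
0    3    23   Lena             26
1    1    47    Kai             48
2    3    87    Ivy             90
3   21    49    Zoe             70
4   11    21    Cal             32
5   12    16    Tom             28
take 4 rows with smallest tip:
   tip  mins driver  tip_plus_mins
1    1    47    Kai             48
0    3    23   Lena             26
2    3    87    Ivy             90
4   11    21    Cal             32
filter rows where mins < 47:
   tip  mins driver  tip_plus_mins
0    3    23   Lena             26
4   11    21    Cal             32
Taking the sum of column 'tip_plus_mins' gives 58.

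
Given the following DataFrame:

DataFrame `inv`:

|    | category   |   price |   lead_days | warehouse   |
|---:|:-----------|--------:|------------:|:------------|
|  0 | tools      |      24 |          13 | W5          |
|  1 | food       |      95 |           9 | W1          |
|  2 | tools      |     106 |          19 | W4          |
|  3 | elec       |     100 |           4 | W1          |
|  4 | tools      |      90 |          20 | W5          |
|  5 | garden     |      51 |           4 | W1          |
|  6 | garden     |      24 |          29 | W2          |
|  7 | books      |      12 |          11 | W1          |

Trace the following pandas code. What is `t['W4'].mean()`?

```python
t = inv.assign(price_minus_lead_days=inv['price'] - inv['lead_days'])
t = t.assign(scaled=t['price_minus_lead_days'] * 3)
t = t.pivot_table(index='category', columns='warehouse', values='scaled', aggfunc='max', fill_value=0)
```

52.2

add column price_minus_lead_days = inv['price'] - inv['lead_days']:
  category  price  lead_days warehouse  price_minus_lead_days
0    tools     24         13        W5                     11
1     food     95          9        W1                     86
2    tools    106         19        W4                     87
3     elec    100          4        W1                     96
4    tools     90         20        W5                     70
5   garden     51          4        W1                     47
6   garden     24         29        W2                     -5
7    books     12         11        W1                      1
add column scaled = t['price_minus_lead_days'] * 3:
  category  price  lead_days warehouse  price_minus_lead_days  scaled
0    tools     24         13        W5                     11      33
1     food     95          9        W1                     86     258
2    tools    106         19        W4                     87     261
3     elec    100          4        W1                     96     288
4    tools     90         20        W5                     70     210
5   garden     51          4        W1                     47     141
6   garden     24         29        W2                     -5     -15
7    books     12         11        W1                      1       3
pivot: rows=category, cols=warehouse, max(scaled):
warehouse   W1  W2   W4   W5
category                    
books        3   0    0    0
elec       288   0    0    0
food       258   0    0    0
garden     141 -15    0    0
tools        0   0  261  210
Reading off the mean of column 'W4', we get 52.2.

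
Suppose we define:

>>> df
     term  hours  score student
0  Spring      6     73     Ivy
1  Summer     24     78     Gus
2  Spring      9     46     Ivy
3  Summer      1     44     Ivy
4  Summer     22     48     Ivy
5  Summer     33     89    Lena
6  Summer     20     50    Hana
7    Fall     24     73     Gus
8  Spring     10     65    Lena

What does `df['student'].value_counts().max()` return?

value_counts of student:
student
Ivy     4
Gus     2
Lena    2
Hana    1
Name: count, dtype: int64

4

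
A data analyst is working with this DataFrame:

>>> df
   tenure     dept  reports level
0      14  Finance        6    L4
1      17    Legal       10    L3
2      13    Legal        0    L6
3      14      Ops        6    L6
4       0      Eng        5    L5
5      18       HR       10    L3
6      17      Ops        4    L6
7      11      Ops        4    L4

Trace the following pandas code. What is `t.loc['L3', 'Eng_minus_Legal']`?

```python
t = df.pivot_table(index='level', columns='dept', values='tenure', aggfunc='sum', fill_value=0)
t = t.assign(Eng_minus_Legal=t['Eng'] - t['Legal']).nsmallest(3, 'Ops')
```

pivot: rows=level, cols=dept, sum(tenure):
dept   Eng  Finance  HR  Legal  Ops
level                              
L3       0        0  18     17    0
L4       0       14   0      0   11
L5       0        0   0      0    0
L6       0        0   0     13   31
add column Eng_minus_Legal = t['Eng'] - t['Legal']:
dept   Eng  Finance  HR  Legal  Ops  Eng_minus_Legal
level                                               
L3       0        0  18     17    0              -17
L4       0       14   0      0   11                0
L5       0        0   0      0    0                0
L6       0        0   0     13   31              -13
take 3 rows with smallest Ops:
dept   Eng  Finance  HR  Legal  Ops  Eng_minus_Legal
level                                               
L3       0        0  18     17    0              -17
L5       0        0   0      0    0                0
L4       0       14   0      0   11                0
Finally, value at row 'L3', column 'Eng_minus_Legal' = -17.

-17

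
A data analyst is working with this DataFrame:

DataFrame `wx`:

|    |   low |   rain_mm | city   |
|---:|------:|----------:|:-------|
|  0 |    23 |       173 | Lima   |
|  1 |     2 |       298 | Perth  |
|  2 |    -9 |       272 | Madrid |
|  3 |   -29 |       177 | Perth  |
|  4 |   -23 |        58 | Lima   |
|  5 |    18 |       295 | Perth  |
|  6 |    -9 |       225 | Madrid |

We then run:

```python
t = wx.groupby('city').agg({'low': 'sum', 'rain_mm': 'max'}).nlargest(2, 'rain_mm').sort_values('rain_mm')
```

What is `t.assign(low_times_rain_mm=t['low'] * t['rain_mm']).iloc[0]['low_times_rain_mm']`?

-4896

group by city: sum(low), max(rain_mm):
        low  rain_mm
city                
Lima      0      173
Madrid  -18      272
Perth    -9      298
take 2 rows with largest rain_mm:
        low  rain_mm
city                
Perth    -9      298
Madrid  -18      272
sort by rain_mm:
        low  rain_mm
city                
Madrid  -18      272
Perth    -9      298
add column low_times_rain_mm = t['low'] * t['rain_mm']:
        low  rain_mm  low_times_rain_mm
city                                   
Madrid  -18      272              -4896
Perth    -9      298              -2682
value at position 0, column 'low_times_rain_mm' → -4896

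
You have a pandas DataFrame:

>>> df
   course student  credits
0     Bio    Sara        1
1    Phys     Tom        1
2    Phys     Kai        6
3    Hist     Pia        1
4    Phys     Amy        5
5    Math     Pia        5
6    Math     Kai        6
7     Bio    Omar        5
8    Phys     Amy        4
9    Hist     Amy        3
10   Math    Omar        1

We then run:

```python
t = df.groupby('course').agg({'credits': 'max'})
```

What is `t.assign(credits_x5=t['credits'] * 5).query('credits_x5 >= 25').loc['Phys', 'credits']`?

group by course, max of credits:
        credits
course         
Bio           5
Hist          3
Math          6
Phys          6
add column credits_x5 = t['credits'] * 5:
        credits  credits_x5
course                     
Bio           5          25
Hist          3          15
Math          6          30
Phys          6          30
filter rows where credits_x5 >= 25:
        credits  credits_x5
course                     
Bio           5          25
Math          6          30
Phys          6          30
So loc['Phys', 'credits'] = 6.

6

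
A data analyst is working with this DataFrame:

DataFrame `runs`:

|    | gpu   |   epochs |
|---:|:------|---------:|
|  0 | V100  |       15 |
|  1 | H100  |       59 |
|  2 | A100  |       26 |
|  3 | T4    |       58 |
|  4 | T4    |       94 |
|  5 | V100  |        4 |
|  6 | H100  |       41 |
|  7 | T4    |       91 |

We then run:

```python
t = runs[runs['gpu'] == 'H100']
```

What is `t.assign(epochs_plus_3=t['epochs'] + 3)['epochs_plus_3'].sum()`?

106

filter rows where gpu == 'H100':
    gpu  epochs
1  H100      59
6  H100      41
add column epochs_plus_3 = t['epochs'] + 3:
    gpu  epochs  epochs_plus_3
1  H100      59             62
6  H100      41             44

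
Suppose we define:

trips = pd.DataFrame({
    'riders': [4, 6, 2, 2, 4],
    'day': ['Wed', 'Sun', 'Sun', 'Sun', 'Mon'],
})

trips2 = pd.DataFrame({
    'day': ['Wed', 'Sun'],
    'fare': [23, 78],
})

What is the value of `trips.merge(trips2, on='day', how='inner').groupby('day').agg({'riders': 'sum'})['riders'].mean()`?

7.0

merge on 'day' (how='inner') → 4 rows:
   riders  day  fare
0       4  Wed    23
1       6  Sun    78
2       2  Sun    78
3       2  Sun    78
group by day, sum of riders:
     riders
day        
Sun      10
Wed       4
The mean of column 'riders' is 7.0.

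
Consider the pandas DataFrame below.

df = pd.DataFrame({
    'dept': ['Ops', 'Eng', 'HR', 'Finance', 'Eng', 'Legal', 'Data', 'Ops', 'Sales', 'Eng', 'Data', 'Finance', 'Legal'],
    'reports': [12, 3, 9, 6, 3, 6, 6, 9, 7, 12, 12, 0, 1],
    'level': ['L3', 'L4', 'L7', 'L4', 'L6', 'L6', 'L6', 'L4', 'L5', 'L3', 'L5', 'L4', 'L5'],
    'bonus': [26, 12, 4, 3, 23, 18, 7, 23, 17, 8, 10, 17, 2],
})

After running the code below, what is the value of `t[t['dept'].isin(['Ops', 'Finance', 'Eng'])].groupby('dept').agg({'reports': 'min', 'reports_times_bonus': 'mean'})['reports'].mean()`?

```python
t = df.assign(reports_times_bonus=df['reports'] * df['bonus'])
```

add column reports_times_bonus = df['reports'] * df['bonus']:
       dept  reports level  bonus  reports_times_bonus
0       Ops       12    L3     26                  312
1       Eng        3    L4     12                   36
2        HR        9    L7      4                   36
3   Finance        6    L4      3                   18
4       Eng        3    L6     23                   69
5     Legal        6    L6     18                  108
6      Data        6    L6      7                   42
7       Ops        9    L4     23                  207
8     Sales        7    L5     17                  119
9       Eng       12    L3      8                   96
10     Data       12    L5     10                  120
11  Finance        0    L4     17                    0
12    Legal        1    L5      2                    2
filter rows where dept in ['Ops', 'Finance', 'Eng']:
       dept  reports level  bonus  reports_times_bonus
0       Ops       12    L3     26                  312
1       Eng        3    L4     12                   36
3   Finance        6    L4      3                   18
4       Eng        3    L6     23                   69
7       Ops        9    L4     23                  207
9       Eng       12    L3      8                   96
11  Finance        0    L4     17                    0
group by dept: min(reports), mean(reports_times_bonus):
         reports  reports_times_bonus
dept                                 
Eng            3                 67.0
Finance        0                  9.0
Ops            9                259.5

4.0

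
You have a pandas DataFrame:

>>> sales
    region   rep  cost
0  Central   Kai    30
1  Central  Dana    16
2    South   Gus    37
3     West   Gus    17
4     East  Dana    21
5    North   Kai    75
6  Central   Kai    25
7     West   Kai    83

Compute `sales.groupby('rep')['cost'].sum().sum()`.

group by rep, sum of cost:
rep
Dana     37
Gus      54
Kai     213
Name: cost, dtype: int64
sum of the resulting series → 304

304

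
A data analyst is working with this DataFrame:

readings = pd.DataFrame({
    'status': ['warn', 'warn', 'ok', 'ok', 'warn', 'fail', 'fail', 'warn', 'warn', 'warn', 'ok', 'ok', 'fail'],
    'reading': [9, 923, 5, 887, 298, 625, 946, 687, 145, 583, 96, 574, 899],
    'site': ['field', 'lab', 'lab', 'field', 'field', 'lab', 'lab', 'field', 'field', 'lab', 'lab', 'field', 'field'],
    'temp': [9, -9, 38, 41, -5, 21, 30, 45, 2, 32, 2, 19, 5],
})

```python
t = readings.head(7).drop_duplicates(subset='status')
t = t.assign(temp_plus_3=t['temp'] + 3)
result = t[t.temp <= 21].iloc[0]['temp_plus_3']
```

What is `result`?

take first 7 rows:
  status  reading   site  temp
0   warn        9  field     9
1   warn      923    lab    -9
2     ok        5    lab    38
3     ok      887  field    41
4   warn      298  field    -5
5   fail      625    lab    21
6   fail      946    lab    30
drop duplicate status (keep=first):
  status  reading   site  temp
0   warn        9  field     9
2     ok        5    lab    38
5   fail      625    lab    21
add column temp_plus_3 = t['temp'] + 3:
  status  reading   site  temp  temp_plus_3
0   warn        9  field     9           12
2     ok        5    lab    38           41
5   fail      625    lab    21           24
filter rows where temp <= 21:
  status  reading   site  temp  temp_plus_3
0   warn        9  field     9           12
5   fail      625    lab    21           24

12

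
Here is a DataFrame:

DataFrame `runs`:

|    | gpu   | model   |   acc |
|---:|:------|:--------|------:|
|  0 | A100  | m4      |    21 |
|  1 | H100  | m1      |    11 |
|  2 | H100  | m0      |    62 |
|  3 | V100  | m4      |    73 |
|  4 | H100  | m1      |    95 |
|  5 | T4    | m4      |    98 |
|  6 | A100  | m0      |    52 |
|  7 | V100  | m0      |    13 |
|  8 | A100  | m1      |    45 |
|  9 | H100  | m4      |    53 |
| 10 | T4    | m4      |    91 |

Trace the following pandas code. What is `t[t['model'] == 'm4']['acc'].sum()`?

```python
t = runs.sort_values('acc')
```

sort by acc:
     gpu model  acc
1   H100    m1   11
7   V100    m0   13
0   A100    m4   21
8   A100    m1   45
6   A100    m0   52
9   H100    m4   53
2   H100    m0   62
3   V100    m4   73
10    T4    m4   91
4   H100    m1   95
5     T4    m4   98
filter rows where model == 'm4':
     gpu model  acc
0   A100    m4   21
9   H100    m4   53
3   V100    m4   73
10    T4    m4   91
5     T4    m4   98

336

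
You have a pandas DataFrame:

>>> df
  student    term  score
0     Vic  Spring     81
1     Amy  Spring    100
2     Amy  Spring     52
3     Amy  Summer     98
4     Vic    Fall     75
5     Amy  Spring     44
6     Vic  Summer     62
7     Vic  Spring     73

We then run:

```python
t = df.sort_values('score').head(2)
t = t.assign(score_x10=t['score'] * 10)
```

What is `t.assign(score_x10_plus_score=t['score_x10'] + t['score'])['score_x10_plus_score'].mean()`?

528.0

sort by score:
  student    term  score
5     Amy  Spring     44
2     Amy  Spring     52
6     Vic  Summer     62
7     Vic  Spring     73
4     Vic    Fall     75
0     Vic  Spring     81
3     Amy  Summer     98
1     Amy  Spring    100
take first 2 rows:
  student    term  score
5     Amy  Spring     44
2     Amy  Spring     52
add column score_x10 = t['score'] * 10:
  student    term  score  score_x10
5     Amy  Spring     44        440
2     Amy  Spring     52        520
add column score_x10_plus_score = t['score_x10'] + t['score']:
  student    term  score  score_x10  score_x10_plus_score
5     Amy  Spring     44        440                   484
2     Amy  Spring     52        520                   572
Then the mean of column 'score_x10_plus_score': 528.0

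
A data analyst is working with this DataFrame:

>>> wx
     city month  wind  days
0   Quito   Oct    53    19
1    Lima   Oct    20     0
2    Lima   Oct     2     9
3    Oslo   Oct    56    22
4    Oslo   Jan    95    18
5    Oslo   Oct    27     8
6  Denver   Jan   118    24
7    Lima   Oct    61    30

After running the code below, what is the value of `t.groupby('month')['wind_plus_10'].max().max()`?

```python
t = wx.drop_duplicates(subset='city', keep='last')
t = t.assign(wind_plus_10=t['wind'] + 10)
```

drop duplicate city (keep=last):
     city month  wind  days
0   Quito   Oct    53    19
5    Oslo   Oct    27     8
6  Denver   Jan   118    24
7    Lima   Oct    61    30
add column wind_plus_10 = t['wind'] + 10:
     city month  wind  days  wind_plus_10
0   Quito   Oct    53    19            63
5    Oslo   Oct    27     8            37
6  Denver   Jan   118    24           128
7    Lima   Oct    61    30            71
group by month, max of wind_plus_10:
month
Jan    128
Oct     71
Name: wind_plus_10, dtype: int64
So max() = 128.

128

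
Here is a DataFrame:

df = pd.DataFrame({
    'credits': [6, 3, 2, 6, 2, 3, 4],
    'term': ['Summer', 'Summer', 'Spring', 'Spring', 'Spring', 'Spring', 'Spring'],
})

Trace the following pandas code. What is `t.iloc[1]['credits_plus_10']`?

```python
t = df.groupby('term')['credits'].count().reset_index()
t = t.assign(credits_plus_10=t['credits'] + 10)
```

12

group by term, count of credits:
term
Spring    5
Summer    2
Name: credits, dtype: int64
reset_index():
     term  credits
0  Spring        5
1  Summer        2
add column credits_plus_10 = t['credits'] + 10:
     term  credits  credits_plus_10
0  Spring        5               15
1  Summer        2               12
Reading off the value at position 1, column 'credits_plus_10', we get 12.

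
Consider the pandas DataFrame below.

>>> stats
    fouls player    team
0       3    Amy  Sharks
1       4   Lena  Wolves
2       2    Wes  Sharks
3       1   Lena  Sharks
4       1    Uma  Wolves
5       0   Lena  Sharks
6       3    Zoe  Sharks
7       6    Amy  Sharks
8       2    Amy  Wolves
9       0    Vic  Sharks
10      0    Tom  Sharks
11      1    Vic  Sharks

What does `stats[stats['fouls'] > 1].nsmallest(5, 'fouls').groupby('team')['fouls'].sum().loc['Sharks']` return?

filter rows where fouls > 1:
   fouls player    team
0      3    Amy  Sharks
1      4   Lena  Wolves
2      2    Wes  Sharks
6      3    Zoe  Sharks
7      6    Amy  Sharks
8      2    Amy  Wolves
take 5 rows with smallest fouls:
   fouls player    team
2      2    Wes  Sharks
8      2    Amy  Wolves
0      3    Amy  Sharks
6      3    Zoe  Sharks
1      4   Lena  Wolves
group by team, sum of fouls:
team
Sharks    8
Wolves    6
Name: fouls, dtype: int64
Hence 8.

8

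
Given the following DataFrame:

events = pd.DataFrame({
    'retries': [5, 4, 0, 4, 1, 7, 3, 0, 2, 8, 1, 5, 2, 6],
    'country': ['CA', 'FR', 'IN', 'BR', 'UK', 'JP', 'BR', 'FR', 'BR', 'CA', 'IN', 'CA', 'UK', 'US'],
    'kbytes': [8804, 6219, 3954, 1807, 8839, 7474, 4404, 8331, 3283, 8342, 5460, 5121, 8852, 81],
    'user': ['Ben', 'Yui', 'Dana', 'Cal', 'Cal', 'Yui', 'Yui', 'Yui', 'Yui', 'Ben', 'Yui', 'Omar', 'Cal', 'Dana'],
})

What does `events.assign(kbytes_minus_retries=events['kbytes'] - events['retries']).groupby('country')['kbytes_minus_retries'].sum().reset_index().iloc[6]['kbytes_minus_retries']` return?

75

add column kbytes_minus_retries = events['kbytes'] - events['retries']:
    retries country  kbytes  user  kbytes_minus_retries
0         5      CA    8804   Ben                  8799
1         4      FR    6219   Yui                  6215
2         0      IN    3954  Dana                  3954
3         4      BR    1807   Cal                  1803
4         1      UK    8839   Cal                  8838
5         7      JP    7474   Yui                  7467
6         3      BR    4404   Yui                  4401
7         0      FR    8331   Yui                  8331
8         2      BR    3283   Yui                  3281
9         8      CA    8342   Ben                  8334
10        1      IN    5460   Yui                  5459
11        5      CA    5121  Omar                  5116
12        2      UK    8852   Cal                  8850
13        6      US      81  Dana                    75
group by country, sum of kbytes_minus_retries:
country
BR     9485
CA    22249
FR    14546
IN     9413
JP     7467
UK    17688
US       75
Name: kbytes_minus_retries, dtype: int64
reset_index():
  country  kbytes_minus_retries
0      BR                  9485
1      CA                 22249
2      FR                 14546
3      IN                  9413
4      JP                  7467
5      UK                 17688
6      US                    75
Taking the value at position 6, column 'kbytes_minus_retries' gives 75.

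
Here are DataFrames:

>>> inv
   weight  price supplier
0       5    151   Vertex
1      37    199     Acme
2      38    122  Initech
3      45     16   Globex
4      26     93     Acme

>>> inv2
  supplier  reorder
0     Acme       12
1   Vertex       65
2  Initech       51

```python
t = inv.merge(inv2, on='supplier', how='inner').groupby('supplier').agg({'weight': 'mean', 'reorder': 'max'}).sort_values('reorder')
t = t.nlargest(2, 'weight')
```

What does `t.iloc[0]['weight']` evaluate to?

38.0

merge on 'supplier' (how='inner') → 4 rows:
   weight  price supplier  reorder
0       5    151   Vertex       65
1      37    199     Acme       12
2      38    122  Initech       51
3      26     93     Acme       12
group by supplier: mean(weight), max(reorder):
          weight  reorder
supplier                 
Acme        31.5       12
Initech     38.0       51
Vertex       5.0       65
sort by reorder:
          weight  reorder
supplier                 
Acme        31.5       12
Initech     38.0       51
Vertex       5.0       65
take 2 rows with largest weight:
          weight  reorder
supplier                 
Initech     38.0       51
Acme        31.5       12
So iloc[0]['weight'] = 38.0.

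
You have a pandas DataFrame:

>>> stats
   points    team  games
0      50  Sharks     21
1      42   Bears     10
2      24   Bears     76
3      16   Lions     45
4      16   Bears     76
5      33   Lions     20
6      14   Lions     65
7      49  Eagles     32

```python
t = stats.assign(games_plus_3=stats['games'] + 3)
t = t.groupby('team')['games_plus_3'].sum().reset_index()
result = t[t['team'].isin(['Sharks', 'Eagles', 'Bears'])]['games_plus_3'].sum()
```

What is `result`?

add column games_plus_3 = stats['games'] + 3:
   points    team  games  games_plus_3
0      50  Sharks     21            24
1      42   Bears     10            13
2      24   Bears     76            79
3      16   Lions     45            48
4      16   Bears     76            79
5      33   Lions     20            23
6      14   Lions     65            68
7      49  Eagles     32            35
group by team, sum of games_plus_3:
team
Bears     171
Eagles     35
Lions     139
Sharks     24
Name: games_plus_3, dtype: int64
reset_index():
     team  games_plus_3
0   Bears           171
1  Eagles            35
2   Lions           139
3  Sharks            24
filter rows where team in ['Sharks', 'Eagles', 'Bears']:
     team  games_plus_3
0   Bears           171
1  Eagles            35
3  Sharks            24
Hence 230.

230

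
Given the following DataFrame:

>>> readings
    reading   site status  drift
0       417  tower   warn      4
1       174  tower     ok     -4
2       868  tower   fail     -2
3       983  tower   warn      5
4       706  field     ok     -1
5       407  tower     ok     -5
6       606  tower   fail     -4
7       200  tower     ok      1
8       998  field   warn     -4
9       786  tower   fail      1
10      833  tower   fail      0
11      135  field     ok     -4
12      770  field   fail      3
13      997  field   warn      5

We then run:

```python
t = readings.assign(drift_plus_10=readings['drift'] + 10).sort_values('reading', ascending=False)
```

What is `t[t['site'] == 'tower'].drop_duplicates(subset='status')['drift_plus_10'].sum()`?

add column drift_plus_10 = readings['drift'] + 10:
    reading   site status  drift  drift_plus_10
0       417  tower   warn      4             14
1       174  tower     ok     -4              6
2       868  tower   fail     -2              8
3       983  tower   warn      5             15
4       706  field     ok     -1              9
5       407  tower     ok     -5              5
6       606  tower   fail     -4              6
7       200  tower     ok      1             11
8       998  field   warn     -4              6
9       786  tower   fail      1             11
10      833  tower   fail      0             10
11      135  field     ok     -4              6
12      770  field   fail      3             13
13      997  field   warn      5             15
sort by reading descending:
    reading   site status  drift  drift_plus_10
8       998  field   warn     -4              6
13      997  field   warn      5             15
3       983  tower   warn      5             15
2       868  tower   fail     -2              8
10      833  tower   fail      0             10
9       786  tower   fail      1             11
12      770  field   fail      3             13
4       706  field     ok     -1              9
6       606  tower   fail     -4              6
0       417  tower   warn      4             14
5       407  tower     ok     -5              5
7       200  tower     ok      1             11
1       174  tower     ok     -4              6
11      135  field     ok     -4              6
filter rows where site == 'tower':
    reading   site status  drift  drift_plus_10
3       983  tower   warn      5             15
2       868  tower   fail     -2              8
10      833  tower   fail      0             10
9       786  tower   fail      1             11
6       606  tower   fail     -4              6
0       417  tower   warn      4             14
5       407  tower     ok     -5              5
7       200  tower     ok      1             11
1       174  tower     ok     -4              6
drop duplicate status (keep=first):
   reading   site status  drift  drift_plus_10
3      983  tower   warn      5             15
2      868  tower   fail     -2              8
5      407  tower     ok     -5              5

28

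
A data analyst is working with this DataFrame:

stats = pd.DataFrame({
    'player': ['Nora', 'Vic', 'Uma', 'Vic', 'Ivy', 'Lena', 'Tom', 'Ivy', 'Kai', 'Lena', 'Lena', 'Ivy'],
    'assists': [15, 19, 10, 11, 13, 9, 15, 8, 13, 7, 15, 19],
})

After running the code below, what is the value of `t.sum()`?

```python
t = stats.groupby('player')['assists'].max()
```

106

group by player, max of assists:
player
Ivy     19
Kai     13
Lena    15
Nora    15
Tom     15
Uma     10
Vic     19
Name: assists, dtype: int64
Finally, sum of the resulting series = 106.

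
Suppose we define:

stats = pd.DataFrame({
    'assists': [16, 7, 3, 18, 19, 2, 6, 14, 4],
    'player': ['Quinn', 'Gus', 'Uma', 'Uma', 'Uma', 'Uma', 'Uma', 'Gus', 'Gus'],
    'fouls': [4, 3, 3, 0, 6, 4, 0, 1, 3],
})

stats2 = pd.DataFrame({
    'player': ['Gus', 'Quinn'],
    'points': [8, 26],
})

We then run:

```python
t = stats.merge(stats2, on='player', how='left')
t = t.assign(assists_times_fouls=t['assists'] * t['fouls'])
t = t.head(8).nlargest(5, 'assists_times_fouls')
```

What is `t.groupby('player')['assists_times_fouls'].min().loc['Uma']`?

9

merge on 'player' (how='left') → 9 rows:
   assists player  fouls  points
0       16  Quinn      4    26.0
1        7    Gus      3     8.0
2        3    Uma      3     NaN
3       18    Uma      0     NaN
4       19    Uma      6     NaN
5        2    Uma      4     NaN
6        6    Uma      0     NaN
7       14    Gus      1     8.0
8        4    Gus      3     8.0
add column assists_times_fouls = t['assists'] * t['fouls']:
   assists player  fouls  points  assists_times_fouls
0       16  Quinn      4    26.0                   64
1        7    Gus      3     8.0                   21
2        3    Uma      3     NaN                    9
3       18    Uma      0     NaN                    0
4       19    Uma      6     NaN                  114
5        2    Uma      4     NaN                    8
6        6    Uma      0     NaN                    0
7       14    Gus      1     8.0                   14
8        4    Gus      3     8.0                   12
take first 8 rows:
   assists player  fouls  points  assists_times_fouls
0       16  Quinn      4    26.0                   64
1        7    Gus      3     8.0                   21
2        3    Uma      3     NaN                    9
3       18    Uma      0     NaN                    0
4       19    Uma      6     NaN                  114
5        2    Uma      4     NaN                    8
6        6    Uma      0     NaN                    0
7       14    Gus      1     8.0                   14
take 5 rows with largest assists_times_fouls:
   assists player  fouls  points  assists_times_fouls
4       19    Uma      6     NaN                  114
0       16  Quinn      4    26.0                   64
1        7    Gus      3     8.0                   21
7       14    Gus      1     8.0                   14
2        3    Uma      3     NaN                    9
group by player, min of assists_times_fouls:
player
Gus      14
Quinn    64
Uma       9
Name: assists_times_fouls, dtype: int64
value at index 'Uma' → 9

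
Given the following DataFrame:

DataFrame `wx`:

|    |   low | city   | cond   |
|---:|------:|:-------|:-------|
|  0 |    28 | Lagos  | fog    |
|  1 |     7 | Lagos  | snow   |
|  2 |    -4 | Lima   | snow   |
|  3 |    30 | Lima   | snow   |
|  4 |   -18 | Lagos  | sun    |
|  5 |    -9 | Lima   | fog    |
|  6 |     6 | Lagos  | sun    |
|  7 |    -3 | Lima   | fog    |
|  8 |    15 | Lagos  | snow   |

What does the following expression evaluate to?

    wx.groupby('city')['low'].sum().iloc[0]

38

group by city, sum of low:
city
Lagos    38
Lima     14
Name: low, dtype: int64
The value at position 0 is 38.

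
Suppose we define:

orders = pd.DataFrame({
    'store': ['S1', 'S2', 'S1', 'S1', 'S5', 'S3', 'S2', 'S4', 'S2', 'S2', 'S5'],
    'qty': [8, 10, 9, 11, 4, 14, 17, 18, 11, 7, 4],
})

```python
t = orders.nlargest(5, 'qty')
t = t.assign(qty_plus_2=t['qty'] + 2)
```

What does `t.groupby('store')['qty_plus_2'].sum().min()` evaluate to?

13

take 5 rows with largest qty:
  store  qty
7    S4   18
6    S2   17
5    S3   14
3    S1   11
8    S2   11
add column qty_plus_2 = t['qty'] + 2:
  store  qty  qty_plus_2
7    S4   18          20
6    S2   17          19
5    S3   14          16
3    S1   11          13
8    S2   11          13
group by store, sum of qty_plus_2:
store
S1    13
S2    32
S3    16
S4    20
Name: qty_plus_2, dtype: int64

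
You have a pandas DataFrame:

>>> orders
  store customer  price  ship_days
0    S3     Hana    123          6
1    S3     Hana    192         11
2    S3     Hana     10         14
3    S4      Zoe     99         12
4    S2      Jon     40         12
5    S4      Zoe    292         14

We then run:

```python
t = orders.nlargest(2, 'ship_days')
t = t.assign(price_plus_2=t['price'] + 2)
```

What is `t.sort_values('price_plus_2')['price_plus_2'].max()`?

294

take 2 rows with largest ship_days:
  store customer  price  ship_days
2    S3     Hana     10         14
5    S4      Zoe    292         14
add column price_plus_2 = t['price'] + 2:
  store customer  price  ship_days  price_plus_2
2    S3     Hana     10         14            12
5    S4      Zoe    292         14           294
sort by price_plus_2:
  store customer  price  ship_days  price_plus_2
2    S3     Hana     10         14            12
5    S4      Zoe    292         14           294
Then the max of column 'price_plus_2': 294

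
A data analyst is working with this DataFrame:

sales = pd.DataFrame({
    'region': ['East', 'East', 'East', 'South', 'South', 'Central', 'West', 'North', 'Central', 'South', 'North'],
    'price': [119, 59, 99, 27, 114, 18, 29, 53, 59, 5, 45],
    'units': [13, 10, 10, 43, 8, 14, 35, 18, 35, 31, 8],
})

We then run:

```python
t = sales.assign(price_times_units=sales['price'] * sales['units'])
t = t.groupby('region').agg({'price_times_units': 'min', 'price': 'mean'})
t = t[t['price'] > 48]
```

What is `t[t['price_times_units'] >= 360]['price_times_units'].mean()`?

add column price_times_units = sales['price'] * sales['units']:
     region  price  units  price_times_units
0      East    119     13               1547
1      East     59     10                590
2      East     99     10                990
3     South     27     43               1161
4     South    114      8                912
5   Central     18     14                252
6      West     29     35               1015
7     North     53     18                954
8   Central     59     35               2065
9     South      5     31                155
10    North     45      8                360
group by region: min(price_times_units), mean(price):
         price_times_units      price
region                               
Central                252  38.500000
East                   590  92.333333
North                  360  49.000000
South                  155  48.666667
West                  1015  29.000000
filter rows where price > 48:
        price_times_units      price
region                              
East                  590  92.333333
North                 360  49.000000
South                 155  48.666667
filter rows where price_times_units >= 360:
        price_times_units      price
region                              
East                  590  92.333333
North                 360  49.000000

475.0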